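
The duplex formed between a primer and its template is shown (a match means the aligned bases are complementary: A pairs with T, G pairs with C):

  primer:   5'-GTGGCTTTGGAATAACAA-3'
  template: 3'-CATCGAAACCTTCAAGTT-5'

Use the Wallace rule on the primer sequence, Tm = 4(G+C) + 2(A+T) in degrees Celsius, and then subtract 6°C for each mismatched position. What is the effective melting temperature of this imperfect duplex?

Primer base counts: A=6, T=5, G=5, C=2 → A+T=11, G+C=7
Perfect-match Tm = 2(11) + 4(7) = 22 + 28 = 50°C
Mismatches (positions where the bases are not complementary): 4 (at positions 3, 13, 14, 15)
Effective Tm = 50 − 4×6 = 50 − 24 = 26°C

26°C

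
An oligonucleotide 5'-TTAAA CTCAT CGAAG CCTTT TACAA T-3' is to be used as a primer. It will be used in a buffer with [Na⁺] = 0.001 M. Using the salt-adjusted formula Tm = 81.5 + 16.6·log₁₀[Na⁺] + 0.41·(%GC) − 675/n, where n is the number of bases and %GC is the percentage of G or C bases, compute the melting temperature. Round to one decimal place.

18.4°C

Length n = 26. A=9, C=6, T=9, G=2
G+C = 8, so %GC = 8/26 × 100 = 30.769%
Salt term: 16.6 × (-3) = -49.8
GC term: 0.41 × 30.769 = 12.615; length term: −675/26 = −25.962
Tm = 81.5 + (-49.8) + 12.615 − 25.962 = 18.353 → 18.4°C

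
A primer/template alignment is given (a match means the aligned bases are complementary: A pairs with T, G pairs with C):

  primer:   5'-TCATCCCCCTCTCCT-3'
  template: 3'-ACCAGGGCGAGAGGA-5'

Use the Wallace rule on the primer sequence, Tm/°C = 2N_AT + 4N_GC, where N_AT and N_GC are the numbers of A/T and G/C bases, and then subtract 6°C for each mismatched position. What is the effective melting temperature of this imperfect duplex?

Primer base counts: A=1, T=5, G=0, C=9 → A+T=6, G+C=9
Perfect-match Tm = 2(6) + 4(9) = 12 + 36 = 48°C
Mismatches (positions where the bases are not complementary): 3 (at positions 2, 3, 8)
Effective Tm = 48 − 3×6 = 48 − 18 = 30°C

30°C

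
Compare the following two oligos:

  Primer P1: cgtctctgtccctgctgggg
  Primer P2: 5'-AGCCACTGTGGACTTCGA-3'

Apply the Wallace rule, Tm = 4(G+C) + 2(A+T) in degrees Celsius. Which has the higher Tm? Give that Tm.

Primer P1: A+T=6, G+C=14 → Tm = 2(6)+4(14) = 68°C
Primer P2: A+T=8, G+C=10 → Tm = 2(8)+4(10) = 56°C
68°C vs 56°C → primer P1 is higher.

Primer P1, 68°C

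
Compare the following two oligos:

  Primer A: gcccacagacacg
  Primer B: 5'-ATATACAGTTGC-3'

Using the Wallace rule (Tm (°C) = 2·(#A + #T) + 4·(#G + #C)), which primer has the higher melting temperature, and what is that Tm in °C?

Primer A, 44°C

Primer A: A+T=4, G+C=9 → Tm = 2(4)+4(9) = 44°C
Primer B: A+T=8, G+C=4 → Tm = 2(8)+4(4) = 32°C
44°C vs 32°C → primer A is higher.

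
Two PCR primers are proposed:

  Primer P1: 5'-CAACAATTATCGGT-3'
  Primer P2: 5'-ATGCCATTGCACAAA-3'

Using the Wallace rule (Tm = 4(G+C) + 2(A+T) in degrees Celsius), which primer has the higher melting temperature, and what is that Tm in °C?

Primer P1: A+T=9, G+C=5 → Tm = 2(9)+4(5) = 38°C
Primer P2: A+T=9, G+C=6 → Tm = 2(9)+4(6) = 42°C
38°C vs 42°C → primer P2 is higher.

Primer P2, 42°C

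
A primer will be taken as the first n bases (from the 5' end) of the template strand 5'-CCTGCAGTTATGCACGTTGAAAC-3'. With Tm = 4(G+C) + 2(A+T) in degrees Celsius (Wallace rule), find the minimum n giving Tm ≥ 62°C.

First 20 bases: CCTGCAGTTATGCACGTTGA → Tm = 60°C (< 62°C)
First 21 bases: CCTGCAGTTATGCACGTTGAA → Tm = 62°C (≥ 62°C)
Since every base adds ≥2°C, Tm only increases with n, so the threshold is first crossed at n = 21.

n = 21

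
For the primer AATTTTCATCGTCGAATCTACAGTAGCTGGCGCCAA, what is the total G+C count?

T=10, A=10, G=7, C=9
G+C = 7 + 9 = 16

16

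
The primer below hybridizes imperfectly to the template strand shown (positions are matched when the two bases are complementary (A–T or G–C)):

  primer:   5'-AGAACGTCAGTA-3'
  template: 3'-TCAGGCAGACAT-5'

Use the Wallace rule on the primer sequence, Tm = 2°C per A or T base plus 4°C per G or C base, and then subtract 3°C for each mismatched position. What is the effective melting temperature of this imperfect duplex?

25°C

Primer base counts: A=5, T=2, G=3, C=2 → A+T=7, G+C=5
Perfect-match Tm = 2(7) + 4(5) = 14 + 20 = 34°C
Mismatches (positions where the bases are not complementary): 3 (at positions 3, 4, 9)
Effective Tm = 34 − 3×3 = 34 − 9 = 25°C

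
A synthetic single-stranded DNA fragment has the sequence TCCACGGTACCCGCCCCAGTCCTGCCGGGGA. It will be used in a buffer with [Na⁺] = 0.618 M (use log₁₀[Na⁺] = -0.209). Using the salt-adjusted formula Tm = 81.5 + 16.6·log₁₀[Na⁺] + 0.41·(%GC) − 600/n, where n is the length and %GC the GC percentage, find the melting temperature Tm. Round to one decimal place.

Length n = 31. Base counts: C=14, G=9, A=4, T=4
G+C = 23, so %GC = 23/31 × 100 = 74.194%
Salt term: 16.6 × (-0.209) = -3.469
GC term: 0.41 × 74.194 = 30.42; length term: −600/31 = −19.355
Tm = 81.5 + (-3.469) + 30.42 − 19.355 = 89.096 → 89.1°C

89.1°C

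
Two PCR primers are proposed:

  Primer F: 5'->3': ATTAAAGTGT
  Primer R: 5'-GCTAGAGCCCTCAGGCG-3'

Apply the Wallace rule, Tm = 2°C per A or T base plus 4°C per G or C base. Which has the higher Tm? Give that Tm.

Primer R, 58°C

Primer F: A+T=8, G+C=2 → Tm = 2(8)+4(2) = 24°C
Primer R: A+T=5, G+C=12 → Tm = 2(5)+4(12) = 58°C
24°C vs 58°C → primer R is higher.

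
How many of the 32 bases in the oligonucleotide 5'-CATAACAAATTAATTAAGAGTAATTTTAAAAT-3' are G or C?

Base counts: T=11, C=2, G=2, A=17
G+C = 2 + 2 = 4

4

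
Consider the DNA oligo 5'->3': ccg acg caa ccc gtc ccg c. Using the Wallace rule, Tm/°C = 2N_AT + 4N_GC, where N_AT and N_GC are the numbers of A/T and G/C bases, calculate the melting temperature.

Base counts: A=3, G=4, C=11, T=1
AT pairs contribute 4, GC pairs contribute 15.
Tm = 2(4) + 4(15) = 8 + 60 = 68°C

68°C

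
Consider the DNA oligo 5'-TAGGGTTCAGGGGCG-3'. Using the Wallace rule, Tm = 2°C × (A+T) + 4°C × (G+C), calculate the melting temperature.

Scanning the sequence gives A=2, T=3, G=8, C=2.
AT pairs contribute 5, GC pairs contribute 10.
Tm = 2×5 + 4×10 = 50°C

50°C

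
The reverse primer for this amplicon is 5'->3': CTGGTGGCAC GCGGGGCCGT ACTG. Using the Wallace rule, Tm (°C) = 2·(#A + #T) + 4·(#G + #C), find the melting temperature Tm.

Scanning the sequence gives C=7, T=4, A=2, G=11.
A+T = 6, G+C = 18
Tm = 2(6) + 4(18) = 12 + 72 = 84°C

84°C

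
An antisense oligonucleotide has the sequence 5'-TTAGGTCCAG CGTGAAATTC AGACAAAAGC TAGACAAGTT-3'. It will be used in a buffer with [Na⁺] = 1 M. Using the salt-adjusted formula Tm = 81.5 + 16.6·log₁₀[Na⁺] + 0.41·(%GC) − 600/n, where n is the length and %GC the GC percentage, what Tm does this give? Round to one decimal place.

82.9°C

Length n = 40. Base counts: T=9, G=9, A=15, C=7
G+C = 16, so %GC = 16/40 × 100 = 40%
Salt term: 16.6 × (0) = 0
GC term: 0.41 × 40 = 16.4; length term: −600/40 = −15
Tm = 81.5 + (0) + 16.4 − 15 = 82.9 → 82.9°C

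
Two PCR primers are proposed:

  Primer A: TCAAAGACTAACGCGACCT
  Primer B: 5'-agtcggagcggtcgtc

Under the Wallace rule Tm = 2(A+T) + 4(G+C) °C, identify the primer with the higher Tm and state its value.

Primer A, 56°C

Primer A: A+T=10, G+C=9 → Tm = 2(10)+4(9) = 56°C
Primer B: A+T=5, G+C=11 → Tm = 2(5)+4(11) = 54°C
56°C vs 54°C → primer A is higher.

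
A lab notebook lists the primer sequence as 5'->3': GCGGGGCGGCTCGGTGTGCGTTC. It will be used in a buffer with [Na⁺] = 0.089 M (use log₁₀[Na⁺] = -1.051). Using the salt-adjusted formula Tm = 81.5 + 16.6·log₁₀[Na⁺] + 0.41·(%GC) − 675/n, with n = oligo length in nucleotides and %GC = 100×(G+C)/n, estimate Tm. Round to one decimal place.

66.8°C

Length n = 23. A=0, G=12, C=6, T=5
G+C = 18, so %GC = 18/23 × 100 = 78.261%
Salt term: 16.6 × (-1.051) = -17.447
GC term: 0.41 × 78.261 = 32.087; length term: −675/23 = −29.348
Tm = 81.5 + (-17.447) + 32.087 − 29.348 = 66.792 → 66.8°C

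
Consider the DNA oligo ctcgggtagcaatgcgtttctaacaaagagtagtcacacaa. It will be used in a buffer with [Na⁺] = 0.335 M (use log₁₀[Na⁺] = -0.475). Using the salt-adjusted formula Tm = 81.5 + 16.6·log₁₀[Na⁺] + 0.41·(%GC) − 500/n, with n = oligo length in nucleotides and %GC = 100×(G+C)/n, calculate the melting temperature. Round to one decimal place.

Length n = 41. Scanning the sequence gives A=14, G=9, C=9, T=9.
G+C = 18, so %GC = 18/41 × 100 = 43.902%
Salt term: 16.6 × (-0.475) = -7.885
GC term: 0.41 × 43.902 = 18; length term: −500/41 = −12.195
Tm = 81.5 + (-7.885) + 18 − 12.195 = 79.42 → 79.4°C

79.4°C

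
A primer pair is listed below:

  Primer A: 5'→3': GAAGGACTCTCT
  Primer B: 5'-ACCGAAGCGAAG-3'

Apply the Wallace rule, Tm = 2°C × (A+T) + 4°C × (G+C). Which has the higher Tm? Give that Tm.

Primer B, 38°C

Primer A: A+T=6, G+C=6 → Tm = 2(6)+4(6) = 36°C
Primer B: A+T=5, G+C=7 → Tm = 2(5)+4(7) = 38°C
36°C vs 38°C → primer B is higher.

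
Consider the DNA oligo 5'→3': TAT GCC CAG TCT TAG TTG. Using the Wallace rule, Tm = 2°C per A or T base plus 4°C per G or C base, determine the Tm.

52°C

T=7, G=4, C=4, A=3
A+T = 10, G+C = 8
Tm = 2(10) + 4(8) = 20 + 32 = 52°C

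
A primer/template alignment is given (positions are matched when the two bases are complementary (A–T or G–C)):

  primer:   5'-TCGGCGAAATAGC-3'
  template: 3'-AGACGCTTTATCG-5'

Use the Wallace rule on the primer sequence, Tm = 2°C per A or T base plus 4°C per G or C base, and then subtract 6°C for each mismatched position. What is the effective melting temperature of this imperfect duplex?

Primer base counts: A=4, T=2, G=4, C=3 → A+T=6, G+C=7
Perfect-match Tm = 2(6) + 4(7) = 12 + 28 = 40°C
Mismatches (positions where the bases are not complementary): 1 (at position 3)
Effective Tm = 40 − 1×6 = 40 − 6 = 34°C

34°C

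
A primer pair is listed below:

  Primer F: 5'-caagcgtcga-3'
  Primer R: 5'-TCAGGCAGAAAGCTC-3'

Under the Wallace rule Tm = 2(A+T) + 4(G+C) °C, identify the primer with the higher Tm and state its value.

Primer R, 46°C

Primer F: A+T=4, G+C=6 → Tm = 2(4)+4(6) = 32°C
Primer R: A+T=7, G+C=8 → Tm = 2(7)+4(8) = 46°C
32°C vs 46°C → primer R is higher.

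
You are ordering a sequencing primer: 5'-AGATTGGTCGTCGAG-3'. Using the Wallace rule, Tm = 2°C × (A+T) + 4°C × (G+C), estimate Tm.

46°C

Counting bases: T=4, A=3, G=6, C=2
AT pairs contribute 7, GC pairs contribute 8.
Tm = 2×7 + 4×8 = 46°C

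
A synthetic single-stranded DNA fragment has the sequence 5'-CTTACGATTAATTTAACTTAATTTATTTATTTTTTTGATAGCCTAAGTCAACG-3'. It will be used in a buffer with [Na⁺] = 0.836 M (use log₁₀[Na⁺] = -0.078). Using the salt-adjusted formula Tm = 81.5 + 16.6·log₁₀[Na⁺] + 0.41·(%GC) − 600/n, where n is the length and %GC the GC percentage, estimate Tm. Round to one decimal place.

78.2°C

Length n = 53. G=5, C=7, T=25, A=16
G+C = 12, so %GC = 12/53 × 100 = 22.642%
Salt term: 16.6 × (-0.078) = -1.295
GC term: 0.41 × 22.642 = 9.283; length term: −600/53 = −11.321
Tm = 81.5 + (-1.295) + 9.283 − 11.321 = 78.167 → 78.2°C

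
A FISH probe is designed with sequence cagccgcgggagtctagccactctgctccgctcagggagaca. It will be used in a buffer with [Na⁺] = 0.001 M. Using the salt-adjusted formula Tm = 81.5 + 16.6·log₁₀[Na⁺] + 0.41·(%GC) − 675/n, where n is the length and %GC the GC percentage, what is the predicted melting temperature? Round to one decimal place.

Length n = 42. Counting bases: A=8, C=15, T=6, G=13
G+C = 28, so %GC = 28/42 × 100 = 66.667%
Salt term: 16.6 × (-3) = -49.8
GC term: 0.41 × 66.667 = 27.333; length term: −675/42 = −16.071
Tm = 81.5 + (-49.8) + 27.333 − 16.071 = 42.962 → 43.0°C

43.0°C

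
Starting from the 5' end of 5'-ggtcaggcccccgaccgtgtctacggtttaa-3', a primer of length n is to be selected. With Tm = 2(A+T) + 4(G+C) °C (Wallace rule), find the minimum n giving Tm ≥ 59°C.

First 16 bases: GGTCAGGCCCCCGACC → Tm = 58°C (< 59°C)
First 17 bases: GGTCAGGCCCCCGACCG → Tm = 62°C (≥ 59°C)
Since every base adds ≥2°C, Tm only increases with n, so the threshold is first crossed at n = 17.

n = 17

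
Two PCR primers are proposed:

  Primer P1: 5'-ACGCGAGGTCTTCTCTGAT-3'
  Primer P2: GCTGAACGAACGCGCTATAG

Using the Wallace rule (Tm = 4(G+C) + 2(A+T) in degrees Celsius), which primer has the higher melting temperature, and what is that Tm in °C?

Primer P1: A+T=9, G+C=10 → Tm = 2(9)+4(10) = 58°C
Primer P2: A+T=9, G+C=11 → Tm = 2(9)+4(11) = 62°C
58°C vs 62°C → primer P2 is higher.

Primer P2, 62°C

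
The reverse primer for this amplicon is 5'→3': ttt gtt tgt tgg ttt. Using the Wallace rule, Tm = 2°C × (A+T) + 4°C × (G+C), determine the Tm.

C=0, A=0, G=4, T=11
AT pairs contribute 11, GC pairs contribute 4.
Tm = 2×11 + 4×4 = 38°C

38°C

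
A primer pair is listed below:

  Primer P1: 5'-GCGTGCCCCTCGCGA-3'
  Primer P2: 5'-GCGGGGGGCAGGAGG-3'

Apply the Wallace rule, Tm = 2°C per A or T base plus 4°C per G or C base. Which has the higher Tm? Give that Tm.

Primer P2, 56°C

Primer P1: A+T=3, G+C=12 → Tm = 2(3)+4(12) = 54°C
Primer P2: A+T=2, G+C=13 → Tm = 2(2)+4(13) = 56°C
54°C vs 56°C → primer P2 is higher.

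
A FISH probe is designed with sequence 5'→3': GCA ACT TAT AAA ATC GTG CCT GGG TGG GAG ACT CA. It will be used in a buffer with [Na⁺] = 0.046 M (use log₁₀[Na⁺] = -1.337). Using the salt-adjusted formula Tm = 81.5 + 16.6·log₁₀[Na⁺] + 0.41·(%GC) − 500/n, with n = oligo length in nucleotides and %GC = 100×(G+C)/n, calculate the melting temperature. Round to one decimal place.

Length n = 35. Scanning the sequence gives G=10, A=10, T=8, C=7.
G+C = 17, so %GC = 17/35 × 100 = 48.571%
Salt term: 16.6 × (-1.337) = -22.194
GC term: 0.41 × 48.571 = 19.914; length term: −500/35 = −14.286
Tm = 81.5 + (-22.194) + 19.914 − 14.286 = 64.934 → 64.9°C

64.9°C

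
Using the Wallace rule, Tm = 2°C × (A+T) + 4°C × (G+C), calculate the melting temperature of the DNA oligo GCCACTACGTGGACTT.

Scanning the sequence gives A=3, C=5, G=4, T=4.
So N_AT = 7 and N_GC = 9.
Tm = 2×7 + 4×9 = 50°C

50°C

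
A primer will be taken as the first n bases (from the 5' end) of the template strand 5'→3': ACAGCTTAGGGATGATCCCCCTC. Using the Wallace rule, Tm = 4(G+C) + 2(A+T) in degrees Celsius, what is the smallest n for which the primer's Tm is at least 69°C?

n = 23

First 22 bases: ACAGCTTAGGGATGATCCCCCT → Tm = 68°C (< 69°C)
First 23 bases: ACAGCTTAGGGATGATCCCCCTC → Tm = 72°C (≥ 69°C)
Since every base adds ≥2°C, Tm only increases with n, so the threshold is first crossed at n = 23.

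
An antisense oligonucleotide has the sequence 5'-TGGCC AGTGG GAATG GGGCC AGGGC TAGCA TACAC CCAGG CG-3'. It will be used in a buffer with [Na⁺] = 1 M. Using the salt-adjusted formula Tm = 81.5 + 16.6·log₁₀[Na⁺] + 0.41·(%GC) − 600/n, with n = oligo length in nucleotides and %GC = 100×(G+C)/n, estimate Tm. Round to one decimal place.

94.5°C

Length n = 42. G=17, A=9, T=5, C=11
G+C = 28, so %GC = 28/42 × 100 = 66.667%
Salt term: 16.6 × (0) = 0
GC term: 0.41 × 66.667 = 27.333; length term: −600/42 = −14.286
Tm = 81.5 + (0) + 27.333 − 14.286 = 94.547 → 94.5°C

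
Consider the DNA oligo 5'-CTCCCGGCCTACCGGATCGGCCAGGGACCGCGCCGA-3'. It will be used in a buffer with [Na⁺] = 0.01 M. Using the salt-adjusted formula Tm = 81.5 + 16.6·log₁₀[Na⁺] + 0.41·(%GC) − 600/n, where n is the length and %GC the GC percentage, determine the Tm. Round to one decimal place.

Length n = 36. Scanning the sequence gives G=12, T=3, A=5, C=16.
G+C = 28, so %GC = 28/36 × 100 = 77.778%
Salt term: 16.6 × (-2) = -33.2
GC term: 0.41 × 77.778 = 31.889; length term: −600/36 = −16.667
Tm = 81.5 + (-33.2) + 31.889 − 16.667 = 63.522 → 63.5°C

63.5°C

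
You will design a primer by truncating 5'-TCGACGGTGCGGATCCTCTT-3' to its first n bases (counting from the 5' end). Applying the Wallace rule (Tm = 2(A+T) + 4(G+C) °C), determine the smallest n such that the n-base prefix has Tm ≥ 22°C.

First 6 bases: TCGACG → Tm = 20°C (< 22°C)
First 7 bases: TCGACGG → Tm = 24°C (≥ 22°C)
Each additional base adds 2°C (A/T) or 4°C (G/C), so Tm is non-decreasing in n; n = 7 is the first length to reach 22°C.

n = 7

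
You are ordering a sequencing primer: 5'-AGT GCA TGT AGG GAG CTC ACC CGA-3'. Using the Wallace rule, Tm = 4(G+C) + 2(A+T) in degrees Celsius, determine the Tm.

76°C

Base counts: A=6, T=4, G=8, C=6
A+T = 10, G+C = 14
Tm = 4·14 + 2·10 = 56 + 20 = 76°C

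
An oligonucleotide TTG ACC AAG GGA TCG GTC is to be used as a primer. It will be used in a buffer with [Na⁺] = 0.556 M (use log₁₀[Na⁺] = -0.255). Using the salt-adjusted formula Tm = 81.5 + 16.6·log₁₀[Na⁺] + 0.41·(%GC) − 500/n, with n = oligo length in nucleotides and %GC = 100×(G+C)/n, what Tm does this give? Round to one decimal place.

72.3°C

Length n = 18. C=4, T=4, G=6, A=4
G+C = 10, so %GC = 10/18 × 100 = 55.556%
Salt term: 16.6 × (-0.255) = -4.233
GC term: 0.41 × 55.556 = 22.778; length term: −500/18 = −27.778
Tm = 81.5 + (-4.233) + 22.778 − 27.778 = 72.267 → 72.3°C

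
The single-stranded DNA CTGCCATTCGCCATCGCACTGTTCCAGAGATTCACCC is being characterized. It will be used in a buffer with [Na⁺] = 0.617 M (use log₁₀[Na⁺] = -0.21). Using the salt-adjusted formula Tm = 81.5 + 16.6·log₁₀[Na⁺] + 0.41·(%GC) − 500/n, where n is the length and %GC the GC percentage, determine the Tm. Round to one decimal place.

Length n = 37. Counting bases: T=9, G=6, A=7, C=15
G+C = 21, so %GC = 21/37 × 100 = 56.757%
Salt term: 16.6 × (-0.21) = -3.486
GC term: 0.41 × 56.757 = 23.27; length term: −500/37 = −13.514
Tm = 81.5 + (-3.486) + 23.27 − 13.514 = 87.77 → 87.8°C

87.8°C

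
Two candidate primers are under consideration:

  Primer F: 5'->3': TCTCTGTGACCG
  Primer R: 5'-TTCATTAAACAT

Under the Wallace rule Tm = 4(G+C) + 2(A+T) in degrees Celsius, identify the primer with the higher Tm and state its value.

Primer F, 38°C

Primer F: A+T=5, G+C=7 → Tm = 2(5)+4(7) = 38°C
Primer R: A+T=10, G+C=2 → Tm = 2(10)+4(2) = 28°C
38°C vs 28°C → primer F is higher.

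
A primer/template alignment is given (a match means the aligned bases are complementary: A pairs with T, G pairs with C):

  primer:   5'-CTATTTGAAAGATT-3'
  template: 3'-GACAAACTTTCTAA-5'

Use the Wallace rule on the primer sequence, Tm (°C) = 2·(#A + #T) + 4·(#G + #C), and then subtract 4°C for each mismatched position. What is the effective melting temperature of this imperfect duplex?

Primer base counts: A=5, T=6, G=2, C=1 → A+T=11, G+C=3
Perfect-match Tm = 2(11) + 4(3) = 22 + 12 = 34°C
Mismatches (positions where the bases are not complementary): 1 (at position 3)
Effective Tm = 34 − 1×4 = 34 − 4 = 30°C

30°C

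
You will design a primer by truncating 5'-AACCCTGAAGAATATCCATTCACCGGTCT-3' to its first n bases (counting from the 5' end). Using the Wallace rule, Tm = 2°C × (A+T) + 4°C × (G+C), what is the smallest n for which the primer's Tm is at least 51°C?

First 18 bases: AACCCTGAAGAATATCCA → Tm = 50°C (< 51°C)
First 19 bases: AACCCTGAAGAATATCCAT → Tm = 52°C (≥ 51°C)
Each additional base adds 2°C (A/T) or 4°C (G/C), so Tm is non-decreasing in n; n = 19 is the first length to reach 51°C.

n = 19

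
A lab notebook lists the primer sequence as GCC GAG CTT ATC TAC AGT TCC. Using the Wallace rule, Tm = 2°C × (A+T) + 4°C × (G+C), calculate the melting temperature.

64°C

Counting bases: C=7, G=4, A=4, T=6
AT pairs contribute 10, GC pairs contribute 11.
Tm = 2(10) + 4(11) = 20 + 44 = 64°C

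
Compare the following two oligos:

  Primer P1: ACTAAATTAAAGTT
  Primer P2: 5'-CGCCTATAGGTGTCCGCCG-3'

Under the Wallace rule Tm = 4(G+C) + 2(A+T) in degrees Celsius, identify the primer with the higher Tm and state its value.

Primer P1: A+T=12, G+C=2 → Tm = 2(12)+4(2) = 32°C
Primer P2: A+T=6, G+C=13 → Tm = 2(6)+4(13) = 64°C
32°C vs 64°C → primer P2 is higher.

Primer P2, 64°C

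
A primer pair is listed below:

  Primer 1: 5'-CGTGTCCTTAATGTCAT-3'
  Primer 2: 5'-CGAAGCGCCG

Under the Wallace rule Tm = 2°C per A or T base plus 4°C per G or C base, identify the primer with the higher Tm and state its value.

Primer 1, 48°C

Primer 1: A+T=10, G+C=7 → Tm = 2(10)+4(7) = 48°C
Primer 2: A+T=2, G+C=8 → Tm = 2(2)+4(8) = 36°C
48°C vs 36°C → primer 1 is higher.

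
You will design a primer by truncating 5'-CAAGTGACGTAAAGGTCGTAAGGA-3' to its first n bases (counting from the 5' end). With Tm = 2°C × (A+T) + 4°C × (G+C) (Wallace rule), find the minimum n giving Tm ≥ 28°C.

n = 9

First 8 bases: CAAGTGAC → Tm = 24°C (< 28°C)
First 9 bases: CAAGTGACG → Tm = 28°C (≥ 28°C)
Since every base adds ≥2°C, Tm only increases with n, so the threshold is first crossed at n = 9.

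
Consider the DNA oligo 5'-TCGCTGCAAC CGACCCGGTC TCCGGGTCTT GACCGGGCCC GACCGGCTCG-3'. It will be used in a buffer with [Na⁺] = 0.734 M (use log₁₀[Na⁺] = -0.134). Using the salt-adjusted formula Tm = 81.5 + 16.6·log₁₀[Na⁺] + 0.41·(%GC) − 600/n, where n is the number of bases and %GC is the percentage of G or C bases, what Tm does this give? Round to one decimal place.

97.6°C

Length n = 50. Scanning the sequence gives C=21, A=5, T=8, G=16.
G+C = 37, so %GC = 37/50 × 100 = 74%
Salt term: 16.6 × (-0.134) = -2.224
GC term: 0.41 × 74 = 30.34; length term: −600/50 = −12
Tm = 81.5 + (-2.224) + 30.34 − 12 = 97.616 → 97.6°C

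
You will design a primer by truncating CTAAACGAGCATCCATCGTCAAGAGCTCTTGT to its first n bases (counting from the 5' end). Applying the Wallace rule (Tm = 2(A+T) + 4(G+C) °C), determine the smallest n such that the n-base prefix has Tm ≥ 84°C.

n = 28

First 27 bases: CTAAACGAGCATCCATCGTCAAGAGCT → Tm = 80°C (< 84°C)
First 28 bases: CTAAACGAGCATCCATCGTCAAGAGCTC → Tm = 84°C (≥ 84°C)
Since every base adds ≥2°C, Tm only increases with n, so the threshold is first crossed at n = 28.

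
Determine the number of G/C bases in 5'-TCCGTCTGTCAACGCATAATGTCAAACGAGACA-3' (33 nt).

15

G=6, A=11, C=9, T=7
Total G or C: 6 + 9 = 15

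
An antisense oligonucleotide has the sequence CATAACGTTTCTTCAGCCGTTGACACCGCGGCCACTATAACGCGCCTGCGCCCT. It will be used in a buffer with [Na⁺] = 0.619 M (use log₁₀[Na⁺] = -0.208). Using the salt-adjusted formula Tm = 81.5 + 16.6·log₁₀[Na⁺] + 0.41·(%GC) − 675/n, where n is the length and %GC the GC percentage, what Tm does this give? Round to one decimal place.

89.8°C

Length n = 54. A=10, G=11, T=12, C=21
G+C = 32, so %GC = 32/54 × 100 = 59.259%
Salt term: 16.6 × (-0.208) = -3.453
GC term: 0.41 × 59.259 = 24.296; length term: −675/54 = −12.5
Tm = 81.5 + (-3.453) + 24.296 − 12.5 = 89.843 → 89.8°C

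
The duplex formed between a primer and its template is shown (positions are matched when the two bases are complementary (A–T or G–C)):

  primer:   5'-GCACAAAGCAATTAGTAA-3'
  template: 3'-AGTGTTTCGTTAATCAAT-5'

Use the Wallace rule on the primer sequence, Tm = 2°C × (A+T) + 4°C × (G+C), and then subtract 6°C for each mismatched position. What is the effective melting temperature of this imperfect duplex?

36°C

Primer base counts: A=9, T=3, G=3, C=3 → A+T=12, G+C=6
Perfect-match Tm = 2(12) + 4(6) = 24 + 24 = 48°C
Mismatches (positions where the bases are not complementary): 2 (at positions 1, 17)
Effective Tm = 48 − 2×6 = 48 − 12 = 36°C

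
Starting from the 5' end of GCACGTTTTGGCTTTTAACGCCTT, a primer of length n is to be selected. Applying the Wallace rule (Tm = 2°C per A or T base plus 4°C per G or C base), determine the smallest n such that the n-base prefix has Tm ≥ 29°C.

First 9 bases: GCACGTTTT → Tm = 26°C (< 29°C)
First 10 bases: GCACGTTTTG → Tm = 30°C (≥ 29°C)
Since every base adds ≥2°C, Tm only increases with n, so the threshold is first crossed at n = 10.

n = 10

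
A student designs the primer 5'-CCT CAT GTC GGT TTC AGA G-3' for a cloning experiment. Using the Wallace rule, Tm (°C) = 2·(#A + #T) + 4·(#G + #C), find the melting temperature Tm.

C=5, A=3, G=5, T=6
So N_AT = 9 and N_GC = 10.
Tm = 2(9) + 4(10) = 18 + 40 = 58°C

58°C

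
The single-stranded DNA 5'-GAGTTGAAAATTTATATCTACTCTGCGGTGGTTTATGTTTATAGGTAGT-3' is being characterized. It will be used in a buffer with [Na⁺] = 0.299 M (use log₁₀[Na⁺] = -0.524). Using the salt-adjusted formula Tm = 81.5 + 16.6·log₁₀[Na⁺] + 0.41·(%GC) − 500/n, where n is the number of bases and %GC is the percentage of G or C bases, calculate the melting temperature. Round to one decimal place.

76.0°C

Length n = 49. Scanning the sequence gives C=4, T=21, A=12, G=12.
G+C = 16, so %GC = 16/49 × 100 = 32.653%
Salt term: 16.6 × (-0.524) = -8.698
GC term: 0.41 × 32.653 = 13.388; length term: −500/49 = −10.204
Tm = 81.5 + (-8.698) + 13.388 − 10.204 = 75.986 → 76.0°C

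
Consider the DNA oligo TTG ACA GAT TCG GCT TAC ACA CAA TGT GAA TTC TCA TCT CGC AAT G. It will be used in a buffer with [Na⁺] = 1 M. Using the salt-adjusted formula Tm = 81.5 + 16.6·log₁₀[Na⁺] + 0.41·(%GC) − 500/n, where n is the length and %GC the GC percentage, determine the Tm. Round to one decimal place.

Length n = 46. Base counts: C=11, G=8, T=14, A=13
G+C = 19, so %GC = 19/46 × 100 = 41.304%
Salt term: 16.6 × (0) = 0
GC term: 0.41 × 41.304 = 16.935; length term: −500/46 = −10.87
Tm = 81.5 + (0) + 16.935 − 10.87 = 87.565 → 87.6°C

87.6°C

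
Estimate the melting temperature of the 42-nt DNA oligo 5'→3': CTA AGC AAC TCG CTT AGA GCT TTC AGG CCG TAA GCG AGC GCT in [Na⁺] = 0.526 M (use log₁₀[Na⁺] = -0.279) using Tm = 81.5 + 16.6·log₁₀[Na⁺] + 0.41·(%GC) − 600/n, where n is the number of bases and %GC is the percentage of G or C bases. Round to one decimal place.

85.0°C

Length n = 42. Scanning the sequence gives G=11, T=9, A=10, C=12.
G+C = 23, so %GC = 23/42 × 100 = 54.762%
Salt term: 16.6 × (-0.279) = -4.631
GC term: 0.41 × 54.762 = 22.452; length term: −600/42 = −14.286
Tm = 81.5 + (-4.631) + 22.452 − 14.286 = 85.035 → 85.0°C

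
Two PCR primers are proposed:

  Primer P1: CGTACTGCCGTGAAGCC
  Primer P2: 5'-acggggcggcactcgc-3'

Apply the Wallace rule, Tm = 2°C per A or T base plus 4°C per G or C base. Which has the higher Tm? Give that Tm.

Primer P2, 58°C

Primer P1: A+T=6, G+C=11 → Tm = 2(6)+4(11) = 56°C
Primer P2: A+T=3, G+C=13 → Tm = 2(3)+4(13) = 58°C
56°C vs 58°C → primer P2 is higher.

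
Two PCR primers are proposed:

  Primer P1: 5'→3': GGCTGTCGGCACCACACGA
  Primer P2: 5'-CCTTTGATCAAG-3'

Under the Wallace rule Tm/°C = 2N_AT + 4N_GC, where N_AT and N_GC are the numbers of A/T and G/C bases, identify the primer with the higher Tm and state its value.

Primer P1: A+T=6, G+C=13 → Tm = 2(6)+4(13) = 64°C
Primer P2: A+T=7, G+C=5 → Tm = 2(7)+4(5) = 34°C
64°C vs 34°C → primer P1 is higher.

Primer P1, 64°C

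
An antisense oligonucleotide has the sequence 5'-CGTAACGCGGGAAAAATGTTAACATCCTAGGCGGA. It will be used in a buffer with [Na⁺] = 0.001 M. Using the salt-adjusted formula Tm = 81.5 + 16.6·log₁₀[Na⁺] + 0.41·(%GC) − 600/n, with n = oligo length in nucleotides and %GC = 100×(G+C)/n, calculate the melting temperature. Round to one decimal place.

Length n = 35. A=12, C=7, G=10, T=6
G+C = 17, so %GC = 17/35 × 100 = 48.571%
Salt term: 16.6 × (-3) = -49.8
GC term: 0.41 × 48.571 = 19.914; length term: −600/35 = −17.143
Tm = 81.5 + (-49.8) + 19.914 − 17.143 = 34.471 → 34.5°C

34.5°C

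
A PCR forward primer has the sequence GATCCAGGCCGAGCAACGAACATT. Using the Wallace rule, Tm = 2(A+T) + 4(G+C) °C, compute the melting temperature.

74°C

Base counts: G=6, A=8, T=3, C=7
AT pairs contribute 11, GC pairs contribute 13.
Tm = 4·13 + 2·11 = 52 + 22 = 74°C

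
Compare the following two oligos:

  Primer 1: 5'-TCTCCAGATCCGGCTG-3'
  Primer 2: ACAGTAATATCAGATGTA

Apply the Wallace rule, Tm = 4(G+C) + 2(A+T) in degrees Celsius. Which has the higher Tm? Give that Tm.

Primer 1: A+T=6, G+C=10 → Tm = 2(6)+4(10) = 52°C
Primer 2: A+T=13, G+C=5 → Tm = 2(13)+4(5) = 46°C
52°C vs 46°C → primer 1 is higher.

Primer 1, 52°C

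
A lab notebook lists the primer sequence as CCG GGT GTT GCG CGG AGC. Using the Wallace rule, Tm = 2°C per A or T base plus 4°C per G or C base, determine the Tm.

64°C

T=3, C=5, G=9, A=1
A+T = 4, G+C = 14
Tm = 4·14 + 2·4 = 56 + 8 = 64°C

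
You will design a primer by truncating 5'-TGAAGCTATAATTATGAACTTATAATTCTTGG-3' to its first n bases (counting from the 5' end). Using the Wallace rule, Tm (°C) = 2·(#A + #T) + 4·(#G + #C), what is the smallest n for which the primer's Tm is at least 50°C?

n = 20

First 19 bases: TGAAGCTATAATTATGAAC → Tm = 48°C (< 50°C)
First 20 bases: TGAAGCTATAATTATGAACT → Tm = 50°C (≥ 50°C)
Each additional base adds 2°C (A/T) or 4°C (G/C), so Tm is non-decreasing in n; n = 20 is the first length to reach 50°C.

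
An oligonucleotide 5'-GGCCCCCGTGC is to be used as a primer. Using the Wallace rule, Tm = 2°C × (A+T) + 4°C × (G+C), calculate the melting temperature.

42°C

Counting bases: T=1, A=0, C=6, G=4
AT pairs contribute 1, GC pairs contribute 10.
Tm = 2×1 + 4×10 = 42°C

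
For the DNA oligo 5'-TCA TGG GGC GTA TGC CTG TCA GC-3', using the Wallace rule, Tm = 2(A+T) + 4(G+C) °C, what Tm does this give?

Counting bases: G=8, A=3, T=6, C=6
AT pairs contribute 9, GC pairs contribute 14.
Tm = 2×9 + 4×14 = 74°C

74°C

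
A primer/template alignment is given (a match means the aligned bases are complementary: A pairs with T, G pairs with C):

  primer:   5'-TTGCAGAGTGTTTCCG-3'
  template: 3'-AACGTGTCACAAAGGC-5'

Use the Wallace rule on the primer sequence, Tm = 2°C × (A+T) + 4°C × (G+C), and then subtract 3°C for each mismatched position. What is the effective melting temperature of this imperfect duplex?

Primer base counts: A=2, T=6, G=5, C=3 → A+T=8, G+C=8
Perfect-match Tm = 2(8) + 4(8) = 16 + 32 = 48°C
Mismatches (positions where the bases are not complementary): 1 (at position 6)
Effective Tm = 48 − 1×3 = 48 − 3 = 45°C

45°C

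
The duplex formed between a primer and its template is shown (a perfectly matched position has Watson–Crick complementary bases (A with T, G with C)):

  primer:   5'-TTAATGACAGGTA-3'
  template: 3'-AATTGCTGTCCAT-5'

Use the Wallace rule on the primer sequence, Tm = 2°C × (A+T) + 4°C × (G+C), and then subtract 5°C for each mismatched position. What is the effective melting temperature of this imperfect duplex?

29°C

Primer base counts: A=5, T=4, G=3, C=1 → A+T=9, G+C=4
Perfect-match Tm = 2(9) + 4(4) = 18 + 16 = 34°C
Mismatches (positions where the bases are not complementary): 1 (at position 5)
Effective Tm = 34 − 1×5 = 34 − 5 = 29°C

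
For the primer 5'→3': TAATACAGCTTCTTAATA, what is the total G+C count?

4

C=3, A=7, G=1, T=7
G+C = 1 + 3 = 4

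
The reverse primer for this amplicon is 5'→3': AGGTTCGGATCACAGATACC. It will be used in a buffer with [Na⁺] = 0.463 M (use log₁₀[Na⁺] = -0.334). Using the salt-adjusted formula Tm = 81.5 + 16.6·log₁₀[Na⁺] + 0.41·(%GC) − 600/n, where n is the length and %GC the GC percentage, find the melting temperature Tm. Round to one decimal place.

Length n = 20. Counting bases: C=5, G=5, A=6, T=4
G+C = 10, so %GC = 10/20 × 100 = 50%
Salt term: 16.6 × (-0.334) = -5.544
GC term: 0.41 × 50 = 20.5; length term: −600/20 = −30
Tm = 81.5 + (-5.544) + 20.5 − 30 = 66.456 → 66.5°C

66.5°C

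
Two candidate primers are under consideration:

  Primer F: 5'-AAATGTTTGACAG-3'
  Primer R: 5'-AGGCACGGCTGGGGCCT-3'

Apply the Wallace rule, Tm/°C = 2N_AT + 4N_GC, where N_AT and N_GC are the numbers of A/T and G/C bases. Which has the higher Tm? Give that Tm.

Primer F: A+T=9, G+C=4 → Tm = 2(9)+4(4) = 34°C
Primer R: A+T=4, G+C=13 → Tm = 2(4)+4(13) = 60°C
34°C vs 60°C → primer R is higher.

Primer R, 60°C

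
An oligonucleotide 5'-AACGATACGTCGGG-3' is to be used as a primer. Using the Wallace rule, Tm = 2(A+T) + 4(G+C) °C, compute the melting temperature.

Base counts: G=5, A=4, C=3, T=2
So N_AT = 6 and N_GC = 8.
Tm = 4·8 + 2·6 = 32 + 12 = 44°C

44°C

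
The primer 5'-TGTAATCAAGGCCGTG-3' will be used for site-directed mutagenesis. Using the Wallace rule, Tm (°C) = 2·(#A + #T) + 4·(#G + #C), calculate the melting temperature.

48°C

Counting bases: C=3, T=4, G=5, A=4
So N_AT = 8 and N_GC = 8.
Tm = 4·8 + 2·8 = 32 + 16 = 48°C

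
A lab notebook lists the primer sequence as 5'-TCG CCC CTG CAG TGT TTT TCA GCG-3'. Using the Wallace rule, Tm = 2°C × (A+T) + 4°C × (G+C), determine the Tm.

76°C

Base counts: C=8, G=6, A=2, T=8
So N_AT = 10 and N_GC = 14.
Tm = 2(10) + 4(14) = 20 + 56 = 76°C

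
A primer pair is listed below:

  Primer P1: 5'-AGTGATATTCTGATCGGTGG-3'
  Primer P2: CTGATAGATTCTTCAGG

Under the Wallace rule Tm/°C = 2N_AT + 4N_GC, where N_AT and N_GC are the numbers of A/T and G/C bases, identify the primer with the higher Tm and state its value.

Primer P1: A+T=11, G+C=9 → Tm = 2(11)+4(9) = 58°C
Primer P2: A+T=10, G+C=7 → Tm = 2(10)+4(7) = 48°C
58°C vs 48°C → primer P1 is higher.

Primer P1, 58°C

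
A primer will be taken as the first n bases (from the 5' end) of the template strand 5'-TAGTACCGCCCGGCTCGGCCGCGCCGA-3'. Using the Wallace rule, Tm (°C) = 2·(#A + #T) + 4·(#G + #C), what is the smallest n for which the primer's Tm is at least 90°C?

n = 25

First 24 bases: TAGTACCGCCCGGCTCGGCCGCGC → Tm = 86°C (< 90°C)
First 25 bases: TAGTACCGCCCGGCTCGGCCGCGCC → Tm = 90°C (≥ 90°C)
Since every base adds ≥2°C, Tm only increases with n, so the threshold is first crossed at n = 25.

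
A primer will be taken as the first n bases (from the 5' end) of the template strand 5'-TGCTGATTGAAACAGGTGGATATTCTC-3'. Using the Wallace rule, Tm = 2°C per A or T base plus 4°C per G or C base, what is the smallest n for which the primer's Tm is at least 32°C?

n = 12

First 11 bases: TGCTGATTGAA → Tm = 30°C (< 32°C)
First 12 bases: TGCTGATTGAAA → Tm = 32°C (≥ 32°C)
Since every base adds ≥2°C, Tm only increases with n, so the threshold is first crossed at n = 12.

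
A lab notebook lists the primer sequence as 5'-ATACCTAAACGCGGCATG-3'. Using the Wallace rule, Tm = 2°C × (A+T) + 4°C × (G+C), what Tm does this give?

54°C

Scanning the sequence gives C=5, A=6, T=3, G=4.
So N_AT = 9 and N_GC = 9.
Tm = 2(9) + 4(9) = 18 + 36 = 54°C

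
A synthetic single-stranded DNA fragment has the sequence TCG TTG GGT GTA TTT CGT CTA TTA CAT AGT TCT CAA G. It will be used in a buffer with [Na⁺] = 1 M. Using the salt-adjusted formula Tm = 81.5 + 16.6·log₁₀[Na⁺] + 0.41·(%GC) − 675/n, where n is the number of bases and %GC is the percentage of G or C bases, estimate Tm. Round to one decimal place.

78.8°C

Length n = 37. G=8, A=7, T=16, C=6
G+C = 14, so %GC = 14/37 × 100 = 37.838%
Salt term: 16.6 × (0) = 0
GC term: 0.41 × 37.838 = 15.514; length term: −675/37 = −18.243
Tm = 81.5 + (0) + 15.514 − 18.243 = 78.771 → 78.8°C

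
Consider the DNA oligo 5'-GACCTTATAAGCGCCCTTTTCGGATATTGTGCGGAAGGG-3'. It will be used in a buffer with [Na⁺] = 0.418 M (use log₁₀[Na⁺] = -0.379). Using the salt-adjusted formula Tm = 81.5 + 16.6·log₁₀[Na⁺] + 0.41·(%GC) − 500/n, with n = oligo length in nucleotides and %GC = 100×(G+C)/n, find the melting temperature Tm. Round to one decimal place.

83.4°C

Length n = 39. T=11, G=12, A=8, C=8
G+C = 20, so %GC = 20/39 × 100 = 51.282%
Salt term: 16.6 × (-0.379) = -6.291
GC term: 0.41 × 51.282 = 21.026; length term: −500/39 = −12.821
Tm = 81.5 + (-6.291) + 21.026 − 12.821 = 83.414 → 83.4°C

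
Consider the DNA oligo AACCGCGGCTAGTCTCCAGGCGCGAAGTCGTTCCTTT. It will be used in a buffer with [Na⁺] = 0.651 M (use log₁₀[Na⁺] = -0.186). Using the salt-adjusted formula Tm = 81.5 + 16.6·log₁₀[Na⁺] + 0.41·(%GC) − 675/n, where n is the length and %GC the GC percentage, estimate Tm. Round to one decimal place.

Length n = 37. T=9, G=10, A=6, C=12
G+C = 22, so %GC = 22/37 × 100 = 59.459%
Salt term: 16.6 × (-0.186) = -3.088
GC term: 0.41 × 59.459 = 24.378; length term: −675/37 = −18.243
Tm = 81.5 + (-3.088) + 24.378 − 18.243 = 84.547 → 84.5°C

84.5°C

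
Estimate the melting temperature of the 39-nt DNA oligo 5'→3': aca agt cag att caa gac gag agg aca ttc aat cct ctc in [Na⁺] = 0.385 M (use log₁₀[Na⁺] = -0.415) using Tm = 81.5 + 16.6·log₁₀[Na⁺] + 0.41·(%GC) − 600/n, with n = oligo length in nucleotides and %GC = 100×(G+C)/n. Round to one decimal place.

Length n = 39. Scanning the sequence gives A=14, G=7, T=8, C=10.
G+C = 17, so %GC = 17/39 × 100 = 43.59%
Salt term: 16.6 × (-0.415) = -6.889
GC term: 0.41 × 43.59 = 17.872; length term: −600/39 = −15.385
Tm = 81.5 + (-6.889) + 17.872 − 15.385 = 77.098 → 77.1°C

77.1°C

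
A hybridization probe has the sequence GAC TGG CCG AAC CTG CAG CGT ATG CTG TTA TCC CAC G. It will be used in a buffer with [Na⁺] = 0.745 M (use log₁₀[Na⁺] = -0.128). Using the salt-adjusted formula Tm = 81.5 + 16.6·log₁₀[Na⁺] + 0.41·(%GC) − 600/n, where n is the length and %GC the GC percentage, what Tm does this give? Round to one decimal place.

87.5°C

Length n = 37. T=8, A=7, C=12, G=10
G+C = 22, so %GC = 22/37 × 100 = 59.459%
Salt term: 16.6 × (-0.128) = -2.125
GC term: 0.41 × 59.459 = 24.378; length term: −600/37 = −16.216
Tm = 81.5 + (-2.125) + 24.378 − 16.216 = 87.537 → 87.5°C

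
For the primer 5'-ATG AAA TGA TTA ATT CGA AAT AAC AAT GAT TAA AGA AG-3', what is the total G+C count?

G=6, T=10, C=2, A=20
G+C = 6 + 2 = 8

8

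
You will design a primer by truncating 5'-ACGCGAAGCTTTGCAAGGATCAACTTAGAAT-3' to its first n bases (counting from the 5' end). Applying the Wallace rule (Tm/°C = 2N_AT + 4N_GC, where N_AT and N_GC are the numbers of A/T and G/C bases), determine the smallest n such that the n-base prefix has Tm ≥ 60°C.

n = 20

First 19 bases: ACGCGAAGCTTTGCAAGGA → Tm = 58°C (< 60°C)
First 20 bases: ACGCGAAGCTTTGCAAGGAT → Tm = 60°C (≥ 60°C)
Since every base adds ≥2°C, Tm only increases with n, so the threshold is first crossed at n = 20.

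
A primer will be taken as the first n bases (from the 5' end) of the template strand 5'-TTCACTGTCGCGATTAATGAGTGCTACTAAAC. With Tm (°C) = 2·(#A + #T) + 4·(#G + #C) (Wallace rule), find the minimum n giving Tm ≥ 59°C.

First 20 bases: TTCACTGTCGCGATTAATGA → Tm = 56°C (< 59°C)
First 21 bases: TTCACTGTCGCGATTAATGAG → Tm = 60°C (≥ 59°C)
Since every base adds ≥2°C, Tm only increases with n, so the threshold is first crossed at n = 21.

n = 21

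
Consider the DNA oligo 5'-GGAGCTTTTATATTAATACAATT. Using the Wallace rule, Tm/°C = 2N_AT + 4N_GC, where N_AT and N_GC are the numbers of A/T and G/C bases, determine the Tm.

Counting bases: T=10, C=2, G=3, A=8
AT pairs contribute 18, GC pairs contribute 5.
Tm = 2×18 + 4×5 = 56°C

56°C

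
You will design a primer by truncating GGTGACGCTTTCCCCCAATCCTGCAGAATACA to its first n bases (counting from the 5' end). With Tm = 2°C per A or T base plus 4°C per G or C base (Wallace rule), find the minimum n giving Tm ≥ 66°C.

n = 21

First 20 bases: GGTGACGCTTTCCCCCAATC → Tm = 64°C (< 66°C)
First 21 bases: GGTGACGCTTTCCCCCAATCC → Tm = 68°C (≥ 66°C)
Each additional base adds 2°C (A/T) or 4°C (G/C), so Tm is non-decreasing in n; n = 21 is the first length to reach 66°C.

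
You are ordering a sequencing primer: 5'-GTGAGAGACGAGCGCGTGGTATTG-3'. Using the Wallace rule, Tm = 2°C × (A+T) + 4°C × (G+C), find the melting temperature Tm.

Base counts: A=5, T=5, G=11, C=3
AT pairs contribute 10, GC pairs contribute 14.
Tm = 2×10 + 4×14 = 76°C

76°C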